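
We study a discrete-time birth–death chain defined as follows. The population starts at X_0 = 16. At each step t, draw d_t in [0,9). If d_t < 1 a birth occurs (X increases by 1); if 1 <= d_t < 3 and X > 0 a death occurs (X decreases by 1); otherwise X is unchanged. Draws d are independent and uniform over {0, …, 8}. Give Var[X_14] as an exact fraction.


X can drop by at most 1 per step and X_0 = 16 > T = 14, so X_t >= 16 − t >= 2 > 0 for every t <= 14: the floor at 0 (the 'and X > 0' condition) never binds. Hence X_14 = X_0 + Σ_{t<14} Y_t with i.i.d. increments Y_t = y(d_t) ∈ {+1, −1, 0}.
Outcome values over d=0..8: [1, -1, -1, 0, 0, 0, 0, 0, 0]
Σy = -1, Σy² = 3, M = 9
μ = -1/9 = -1/9,  σ² = 3/9 − (-1/9)² = 26/81
Independent increments: Var[X_14] = 14·σ² = 14·(26/81) = 364/81

364/81


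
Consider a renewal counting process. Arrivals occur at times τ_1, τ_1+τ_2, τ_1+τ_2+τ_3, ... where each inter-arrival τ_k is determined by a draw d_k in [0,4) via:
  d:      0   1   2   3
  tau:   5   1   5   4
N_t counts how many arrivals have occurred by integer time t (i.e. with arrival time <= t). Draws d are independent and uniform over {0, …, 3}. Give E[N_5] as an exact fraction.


Inter-arrival values over d=0..3: [5, 1, 5, 4]
Each d has probability 1/4, so the pmf of τ is: f(1) = 1/4, f(4) = 1/4, f(5) = 1/2
Renewal equation for m(n) = E[N_n]: condition on τ_1 = k (if k <= n, one arrival plus a fresh copy on the remaining n−k steps): m(n) = F(n) + Σ_{k<=n} f(k)·m(n−k), where F(n) = P(τ <= n) and m(0) = 0
m(1) = F(1) = 1/4
m(2) = F(2) + f(1)·m(1) = 1/4 + 1/4·1/4 = 5/16
m(3) = F(3) + f(1)·m(2) = 1/4 + 1/4·5/16 = 21/64
m(4) = F(4) + f(1)·m(3) = 1/2 + 1/4·21/64 = 149/256
m(5) = F(5) + f(1)·m(4) + f(4)·m(1) = 1 + 1/4·149/256 + 1/4·1/4 = 1237/1024
E[N_5] = m(5) = 1237/1024

1237/1024


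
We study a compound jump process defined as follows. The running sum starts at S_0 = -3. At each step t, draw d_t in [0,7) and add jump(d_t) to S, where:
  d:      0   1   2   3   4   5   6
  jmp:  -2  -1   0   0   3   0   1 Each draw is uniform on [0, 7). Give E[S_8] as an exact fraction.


-13/7

Outcome values over d=0..6: [-2, -1, 0, 0, 3, 0, 1]
Σy = 1, Σy² = 15, M = 7
μ = 1/7 = 1/7,  σ² = 15/7 − (1/7)² = 104/49
E[S_8] = -3 + 8·(1/7) = -13/7


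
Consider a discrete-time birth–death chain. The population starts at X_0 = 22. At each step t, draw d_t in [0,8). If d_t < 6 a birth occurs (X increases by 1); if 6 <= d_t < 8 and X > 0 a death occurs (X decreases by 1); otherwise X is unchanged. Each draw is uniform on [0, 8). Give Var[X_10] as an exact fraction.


15/2

X can drop by at most 1 per step and X_0 = 22 > T = 10, so X_t >= 22 − t >= 12 > 0 for every t <= 10: the floor at 0 (the 'and X > 0' condition) never binds. Hence X_10 = X_0 + Σ_{t<10} Y_t with i.i.d. increments Y_t = y(d_t) ∈ {+1, −1, 0}.
Outcome values over d=0..7: [1, 1, 1, 1, 1, 1, -1, -1]
Σy = 4, Σy² = 8, M = 8
μ = 4/8 = 1/2,  σ² = 8/8 − (1/2)² = 3/4
Independent increments: Var[X_10] = 10·σ² = 10·(3/4) = 15/2


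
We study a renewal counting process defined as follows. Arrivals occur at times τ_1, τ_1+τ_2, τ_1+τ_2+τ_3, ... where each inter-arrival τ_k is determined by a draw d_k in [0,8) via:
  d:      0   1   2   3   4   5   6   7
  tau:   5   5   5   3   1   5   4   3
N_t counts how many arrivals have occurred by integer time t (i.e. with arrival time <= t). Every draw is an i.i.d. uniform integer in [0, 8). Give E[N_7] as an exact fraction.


2997449/2097152

Inter-arrival values over d=0..7: [5, 5, 5, 3, 1, 5, 4, 3]
Each d has probability 1/8, so the pmf of τ is: f(1) = 1/8, f(3) = 1/4, f(4) = 1/8, f(5) = 1/2
Renewal equation for m(n) = E[N_n]: condition on τ_1 = k (if k <= n, one arrival plus a fresh copy on the remaining n−k steps): m(n) = F(n) + Σ_{k<=n} f(k)·m(n−k), where F(n) = P(τ <= n) and m(0) = 0
m(1) = F(1) = 1/8
m(2) = F(2) + f(1)·m(1) = 1/8 + 1/8·1/8 = 9/64
m(3) = F(3) + f(1)·m(2) = 3/8 + 1/8·9/64 = 201/512
m(4) = F(4) + f(1)·m(3) + f(3)·m(1) = 1/2 + 1/8·201/512 + 1/4·1/8 = 2377/4096
m(5) = F(5) + f(1)·m(4) + f(3)·m(2) + f(4)·m(1) = 1 + 1/8·2377/4096 + 1/4·9/64 + 1/8·1/8 = 36809/32768
m(6) = F(6) + f(1)·m(5) + f(3)·m(3) + f(4)·m(2) + f(5)·m(1) = 1 + 1/8·36809/32768 + 1/4·201/512 + 1/8·9/64 + 1/2·1/8 = 345673/262144
m(7) = F(7) + f(1)·m(6) + f(3)·m(4) + f(4)·m(3) + f(5)·m(2) = 1 + 1/8·345673/262144 + 1/4·2377/4096 + 1/8·201/512 + 1/2·9/64 = 2997449/2097152
E[N_7] = m(7) = 2997449/2097152


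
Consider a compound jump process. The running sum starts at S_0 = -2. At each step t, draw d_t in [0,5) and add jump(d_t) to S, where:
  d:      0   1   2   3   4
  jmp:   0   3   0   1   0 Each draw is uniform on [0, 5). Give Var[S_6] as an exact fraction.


204/25

Outcome values over d=0..4: [0, 3, 0, 1, 0]
Σy = 4, Σy² = 10, M = 5
μ = 4/5 = 4/5,  σ² = 10/5 − (4/5)² = 34/25
Independent increments: Var[S_6] = 6·σ² = 6·(34/25) = 204/25


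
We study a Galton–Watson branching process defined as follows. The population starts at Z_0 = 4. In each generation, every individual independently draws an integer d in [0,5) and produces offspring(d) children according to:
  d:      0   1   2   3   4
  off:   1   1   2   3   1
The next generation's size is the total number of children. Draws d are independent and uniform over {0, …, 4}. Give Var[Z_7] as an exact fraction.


Outcome values over d=0..4: [1, 1, 2, 3, 1]
Σy = 8, Σy² = 16, M = 5
μ = 8/5 = 8/5,  σ² = 16/5 − (8/5)² = 16/25
V_0 = 0, E_0 = 4
V_1 = 16/25·E_0 + (8/5)²·V_0 = 64/25;  E_1 = 32/5
V_2 = 16/25·E_1 + (8/5)²·V_1 = 6656/625;  E_2 = 256/25
V_3 = 16/25·E_2 + (8/5)²·V_2 = 528384/15625;  E_3 = 2048/125
V_4 = 16/25·E_3 + (8/5)²·V_3 = 37912576/390625;  E_4 = 16384/625
V_5 = 16/25·E_4 + (8/5)²·V_4 = 2590244864/9765625;  E_5 = 131072/3125
V_6 = 16/25·E_5 + (8/5)²·V_5 = 172329271296/244140625;  E_6 = 1048576/15625
V_7 = 16/25·E_6 + (8/5)²·V_6 = 11291217362944/6103515625;  E_7 = 8388608/78125

11291217362944/6103515625


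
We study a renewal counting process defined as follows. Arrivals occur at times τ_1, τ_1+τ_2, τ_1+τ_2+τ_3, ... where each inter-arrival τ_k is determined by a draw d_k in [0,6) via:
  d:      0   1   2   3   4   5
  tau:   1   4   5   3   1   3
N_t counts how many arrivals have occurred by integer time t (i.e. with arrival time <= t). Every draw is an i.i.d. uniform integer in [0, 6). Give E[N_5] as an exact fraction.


Inter-arrival values over d=0..5: [1, 4, 5, 3, 1, 3]
Each d has probability 1/6, so the pmf of τ is: f(1) = 1/3, f(3) = 1/3, f(4) = 1/6, f(5) = 1/6
Renewal equation for m(n) = E[N_n]: condition on τ_1 = k (if k <= n, one arrival plus a fresh copy on the remaining n−k steps): m(n) = F(n) + Σ_{k<=n} f(k)·m(n−k), where F(n) = P(τ <= n) and m(0) = 0
m(1) = F(1) = 1/3
m(2) = F(2) + f(1)·m(1) = 1/3 + 1/3·1/3 = 4/9
m(3) = F(3) + f(1)·m(2) = 2/3 + 1/3·4/9 = 22/27
m(4) = F(4) + f(1)·m(3) + f(3)·m(1) = 5/6 + 1/3·22/27 + 1/3·1/3 = 197/162
m(5) = F(5) + f(1)·m(4) + f(3)·m(2) + f(4)·m(1) = 1 + 1/3·197/162 + 1/3·4/9 + 1/6·1/3 = 391/243
E[N_5] = m(5) = 391/243

391/243


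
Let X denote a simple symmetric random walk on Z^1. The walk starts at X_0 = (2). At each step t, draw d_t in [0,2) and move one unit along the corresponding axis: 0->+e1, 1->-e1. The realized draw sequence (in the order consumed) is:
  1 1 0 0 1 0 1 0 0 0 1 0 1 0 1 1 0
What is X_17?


t=0: X=(2), d=1 → -e1, X_1=(1)
t=1: X=(1), d=1 → -e1, X_2=(0)
t=2: X=(0), d=0 → +e1, X_3=(1)
t=3: X=(1), d=0 → +e1, X_4=(2)
t=4: X=(2), d=1 → -e1, X_5=(1)
t=5: X=(1), d=0 → +e1, X_6=(2)
t=6: X=(2), d=1 → -e1, X_7=(1)
t=7: X=(1), d=0 → +e1, X_8=(2)
t=8: X=(2), d=0 → +e1, X_9=(3)
t=9: X=(3), d=0 → +e1, X_10=(4)
t=10: X=(4), d=1 → -e1, X_11=(3)
t=11: X=(3), d=0 → +e1, X_12=(4)
t=12: X=(4), d=1 → -e1, X_13=(3)
t=13: X=(3), d=0 → +e1, X_14=(4)
t=14: X=(4), d=1 → -e1, X_15=(3)
t=15: X=(3), d=1 → -e1, X_16=(2)
t=16: X=(2), d=0 → +e1, X_17=(3)

(3)


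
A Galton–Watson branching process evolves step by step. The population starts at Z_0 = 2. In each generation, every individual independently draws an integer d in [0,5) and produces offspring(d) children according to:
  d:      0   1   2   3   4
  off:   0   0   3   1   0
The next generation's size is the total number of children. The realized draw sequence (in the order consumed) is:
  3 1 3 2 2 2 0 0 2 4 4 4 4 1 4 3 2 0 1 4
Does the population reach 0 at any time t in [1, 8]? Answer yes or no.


gen 0: Z_0=2, draws=[3, 1], offspring=[1, 0], Z_1=1
gen 1: Z_1=1, draws=[3], offspring=[1], Z_2=1
gen 2: Z_2=1, draws=[2], offspring=[3], Z_3=3
gen 3: Z_3=3, draws=[2, 2, 0], offspring=[3, 3, 0], Z_4=6
gen 4: Z_4=6, draws=[0, 2, 4, 4, 4, 4], offspring=[0, 3, 0, 0, 0, 0], Z_5=3
gen 5: Z_5=3, draws=[1, 4, 3], offspring=[0, 0, 1], Z_6=1
gen 6: Z_6=1, draws=[2], offspring=[3], Z_7=3
gen 7: Z_7=3, draws=[0, 1, 4], offspring=[0, 0, 0], Z_8=0

yes


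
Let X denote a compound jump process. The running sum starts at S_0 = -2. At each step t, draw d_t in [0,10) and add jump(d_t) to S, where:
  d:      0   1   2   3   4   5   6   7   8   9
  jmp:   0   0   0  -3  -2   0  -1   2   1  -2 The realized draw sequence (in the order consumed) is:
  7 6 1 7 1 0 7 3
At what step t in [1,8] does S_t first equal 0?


1

t=0: S=-2, d=7, jump=2, S_1=0
t=1: S=0, d=6, jump=-1, S_2=-1
t=2: S=-1, d=1, jump=0, S_3=-1
t=3: S=-1, d=7, jump=2, S_4=1
t=4: S=1, d=1, jump=0, S_5=1
t=5: S=1, d=0, jump=0, S_6=1
t=6: S=1, d=7, jump=2, S_7=3
t=7: S=3, d=3, jump=-3, S_8=0


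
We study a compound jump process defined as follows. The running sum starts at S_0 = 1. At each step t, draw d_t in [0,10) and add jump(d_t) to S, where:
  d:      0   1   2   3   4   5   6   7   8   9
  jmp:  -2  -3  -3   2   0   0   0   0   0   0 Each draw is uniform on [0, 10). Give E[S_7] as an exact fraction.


-16/5

Outcome values over d=0..9: [-2, -3, -3, 2, 0, 0, 0, 0, 0, 0]
Σy = -6, Σy² = 26, M = 10
μ = -6/10 = -3/5,  σ² = 26/10 − (-3/5)² = 56/25
E[S_7] = 1 + 7·(-3/5) = -16/5


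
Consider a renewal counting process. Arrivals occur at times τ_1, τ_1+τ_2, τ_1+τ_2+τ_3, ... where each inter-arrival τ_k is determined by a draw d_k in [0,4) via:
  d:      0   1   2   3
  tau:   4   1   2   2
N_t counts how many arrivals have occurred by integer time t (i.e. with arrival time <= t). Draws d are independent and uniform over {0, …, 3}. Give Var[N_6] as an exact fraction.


11326583/16777216

Inter-arrival values over d=0..3: [4, 1, 2, 2]
Each d has probability 1/4, so the pmf of τ is: f(1) = 1/4, f(2) = 1/2, f(4) = 1/4
Let p_n(j) = P(N_n = j), with p_0 = [1]. Condition on τ_1: p_n(0) = P(τ > n), and for j >= 1, p_n(j) = Σ_{k<=n} f(k)·p_{n−k}(j−1)
p_1 = [3/4, 1/4]  (j = 0..1)
p_2 = [1/4, 11/16, 1/16]  (j = 0..2)
p_3 = [1/4, 7/16, 19/64, 1/64]  (j = 0..3)
p_4 = [0, 7/16, 29/64, 27/256, 1/256]  (j = 0..4)
p_5 = [0, 5/16, 25/64, 67/256, 35/1024, 1/1024]  (j = 0..5)
p_6 = [0, 1/16, 15/32, 87/256, 121/1024, 43/4096, 1/4096]  (j = 0..6)
E[N_6] = Σ j·p_6(j) = 10429/4096;  E[N_6²] = Σ j²·p_6(j) = 29319/4096
Var[N_6] = 29319/4096 − (10429/4096)² = 11326583/16777216


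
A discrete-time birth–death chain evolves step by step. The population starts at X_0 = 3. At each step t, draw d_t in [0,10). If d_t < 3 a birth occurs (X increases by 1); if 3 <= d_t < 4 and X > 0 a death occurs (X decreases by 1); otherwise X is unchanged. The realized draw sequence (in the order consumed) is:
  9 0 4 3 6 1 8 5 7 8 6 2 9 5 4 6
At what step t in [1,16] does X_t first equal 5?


12

t=0: X=3, d=9 → hold, X_1=3
t=1: X=3, d=0 → birth, X_2=4
t=2: X=4, d=4 → hold, X_3=4
t=3: X=4, d=3 → death, X_4=3
t=4: X=3, d=6 → hold, X_5=3
t=5: X=3, d=1 → birth, X_6=4
t=6: X=4, d=8 → hold, X_7=4
t=7: X=4, d=5 → hold, X_8=4
t=8: X=4, d=7 → hold, X_9=4
t=9: X=4, d=8 → hold, X_10=4
t=10: X=4, d=6 → hold, X_11=4
t=11: X=4, d=2 → birth, X_12=5
t=12: X=5, d=9 → hold, X_13=5
t=13: X=5, d=5 → hold, X_14=5
t=14: X=5, d=4 → hold, X_15=5
t=15: X=5, d=6 → hold, X_16=5


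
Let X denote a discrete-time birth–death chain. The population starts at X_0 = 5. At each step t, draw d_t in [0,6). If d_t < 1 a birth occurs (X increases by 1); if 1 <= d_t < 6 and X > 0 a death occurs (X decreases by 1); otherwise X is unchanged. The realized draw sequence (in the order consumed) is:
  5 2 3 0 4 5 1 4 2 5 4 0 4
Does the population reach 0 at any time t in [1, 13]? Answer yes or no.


t=0: X=5, d=5 → death, X_1=4
t=1: X=4, d=2 → death, X_2=3
t=2: X=3, d=3 → death, X_3=2
t=3: X=2, d=0 → birth, X_4=3
t=4: X=3, d=4 → death, X_5=2
t=5: X=2, d=5 → death, X_6=1
t=6: X=1, d=1 → death, X_7=0
t=7: X=0, d=4 → hold, X_8=0
t=8: X=0, d=2 → hold, X_9=0
t=9: X=0, d=5 → hold, X_10=0
t=10: X=0, d=4 → hold, X_11=0
t=11: X=0, d=0 → birth, X_12=1
t=12: X=1, d=4 → death, X_13=0

yes


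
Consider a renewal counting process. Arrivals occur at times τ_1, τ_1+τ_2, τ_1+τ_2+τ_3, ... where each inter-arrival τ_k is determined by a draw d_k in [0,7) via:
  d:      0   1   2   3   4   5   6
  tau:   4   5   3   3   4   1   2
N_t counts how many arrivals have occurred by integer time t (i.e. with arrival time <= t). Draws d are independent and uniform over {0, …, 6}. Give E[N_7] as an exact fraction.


1604849/823543

Inter-arrival values over d=0..6: [4, 5, 3, 3, 4, 1, 2]
Each d has probability 1/7, so the pmf of τ is: f(1) = 1/7, f(2) = 1/7, f(3) = 2/7, f(4) = 2/7, f(5) = 1/7
Renewal equation for m(n) = E[N_n]: condition on τ_1 = k (if k <= n, one arrival plus a fresh copy on the remaining n−k steps): m(n) = F(n) + Σ_{k<=n} f(k)·m(n−k), where F(n) = P(τ <= n) and m(0) = 0
m(1) = F(1) = 1/7
m(2) = F(2) + f(1)·m(1) = 2/7 + 1/7·1/7 = 15/49
m(3) = F(3) + f(1)·m(2) + f(2)·m(1) = 4/7 + 1/7·15/49 + 1/7·1/7 = 218/343
m(4) = F(4) + f(1)·m(3) + f(2)·m(2) + f(3)·m(1) = 6/7 + 1/7·218/343 + 1/7·15/49 + 2/7·1/7 = 2479/2401
m(5) = F(5) + f(1)·m(4) + f(2)·m(3) + f(3)·m(2) + f(4)·m(1) = 1 + 1/7·2479/2401 + 1/7·218/343 + 2/7·15/49 + 2/7·1/7 = 22968/16807
m(6) = F(6) + f(1)·m(5) + f(2)·m(4) + f(3)·m(3) + f(4)·m(2) + f(5)·m(1) = 1 + 1/7·22968/16807 + 1/7·2479/2401 + 2/7·218/343 + 2/7·15/49 + 1/7·1/7 = 192025/117649
m(7) = F(7) + f(1)·m(6) + f(2)·m(5) + f(3)·m(4) + f(4)·m(3) + f(5)·m(2) = 1 + 1/7·192025/117649 + 1/7·22968/16807 + 2/7·2479/2401 + 2/7·218/343 + 1/7·15/49 = 1604849/823543
E[N_7] = m(7) = 1604849/823543


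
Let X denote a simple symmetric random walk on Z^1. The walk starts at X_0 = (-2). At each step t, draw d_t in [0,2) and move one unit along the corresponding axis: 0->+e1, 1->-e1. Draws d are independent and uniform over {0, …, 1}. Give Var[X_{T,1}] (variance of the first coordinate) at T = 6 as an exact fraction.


Outcome values over d=0..1: [1, -1]
Σy = 0, Σy² = 2, M = 2
μ = 0/2 = 0,  σ² = 2/2 − (0)² = 1
Independent increments: Var[X_6] = 6·σ² = 6·(1) = 6

6


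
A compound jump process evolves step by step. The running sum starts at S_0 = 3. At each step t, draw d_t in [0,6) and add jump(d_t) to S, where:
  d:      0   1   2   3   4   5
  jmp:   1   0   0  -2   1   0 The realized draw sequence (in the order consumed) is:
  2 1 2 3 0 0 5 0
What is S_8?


4

t=0: S=3, d=2, jump=0, S_1=3
t=1: S=3, d=1, jump=0, S_2=3
t=2: S=3, d=2, jump=0, S_3=3
t=3: S=3, d=3, jump=-2, S_4=1
t=4: S=1, d=0, jump=1, S_5=2
t=5: S=2, d=0, jump=1, S_6=3
t=6: S=3, d=5, jump=0, S_7=3
t=7: S=3, d=0, jump=1, S_8=4


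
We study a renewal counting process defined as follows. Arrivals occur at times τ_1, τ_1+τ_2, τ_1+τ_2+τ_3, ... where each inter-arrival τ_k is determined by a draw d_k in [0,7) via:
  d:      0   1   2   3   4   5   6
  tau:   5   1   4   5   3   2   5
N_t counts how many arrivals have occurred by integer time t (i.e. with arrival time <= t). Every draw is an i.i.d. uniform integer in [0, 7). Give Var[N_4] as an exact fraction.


2891776/5764801

Inter-arrival values over d=0..6: [5, 1, 4, 5, 3, 2, 5]
Each d has probability 1/7, so the pmf of τ is: f(1) = 1/7, f(2) = 1/7, f(3) = 1/7, f(4) = 1/7, f(5) = 3/7
Let p_n(j) = P(N_n = j), with p_0 = [1]. Condition on τ_1: p_n(0) = P(τ > n), and for j >= 1, p_n(j) = Σ_{k<=n} f(k)·p_{n−k}(j−1)
p_1 = [6/7, 1/7]  (j = 0..1)
p_2 = [5/7, 13/49, 1/49]  (j = 0..2)
p_3 = [4/7, 18/49, 20/343, 1/343]  (j = 0..3)
p_4 = [3/7, 22/49, 38/343, 27/2401, 1/2401]  (j = 0..4)
E[N_4] = Σ j·p_4(j) = 1695/2401;  E[N_4²] = Σ j²·p_4(j) = 1
Var[N_4] = 1 − (1695/2401)² = 2891776/5764801


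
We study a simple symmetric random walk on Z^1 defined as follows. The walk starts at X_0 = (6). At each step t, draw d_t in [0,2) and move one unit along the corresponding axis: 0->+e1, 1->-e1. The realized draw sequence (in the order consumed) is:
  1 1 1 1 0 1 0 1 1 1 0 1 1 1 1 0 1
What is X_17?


(-3)

t=0: X=(6), d=1 → -e1, X_1=(5)
t=1: X=(5), d=1 → -e1, X_2=(4)
t=2: X=(4), d=1 → -e1, X_3=(3)
t=3: X=(3), d=1 → -e1, X_4=(2)
t=4: X=(2), d=0 → +e1, X_5=(3)
t=5: X=(3), d=1 → -e1, X_6=(2)
t=6: X=(2), d=0 → +e1, X_7=(3)
t=7: X=(3), d=1 → -e1, X_8=(2)
t=8: X=(2), d=1 → -e1, X_9=(1)
t=9: X=(1), d=1 → -e1, X_10=(0)
t=10: X=(0), d=0 → +e1, X_11=(1)
t=11: X=(1), d=1 → -e1, X_12=(0)
t=12: X=(0), d=1 → -e1, X_13=(-1)
t=13: X=(-1), d=1 → -e1, X_14=(-2)
t=14: X=(-2), d=1 → -e1, X_15=(-3)
t=15: X=(-3), d=0 → +e1, X_16=(-2)
t=16: X=(-2), d=1 → -e1, X_17=(-3)


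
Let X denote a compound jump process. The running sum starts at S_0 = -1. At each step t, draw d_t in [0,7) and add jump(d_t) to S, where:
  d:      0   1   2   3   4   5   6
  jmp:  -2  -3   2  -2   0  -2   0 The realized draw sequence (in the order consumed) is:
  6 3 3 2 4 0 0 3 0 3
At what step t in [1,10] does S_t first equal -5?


3

t=0: S=-1, d=6, jump=0, S_1=-1
t=1: S=-1, d=3, jump=-2, S_2=-3
t=2: S=-3, d=3, jump=-2, S_3=-5
t=3: S=-5, d=2, jump=2, S_4=-3
t=4: S=-3, d=4, jump=0, S_5=-3
t=5: S=-3, d=0, jump=-2, S_6=-5
t=6: S=-5, d=0, jump=-2, S_7=-7
t=7: S=-7, d=3, jump=-2, S_8=-9
t=8: S=-9, d=0, jump=-2, S_9=-11
t=9: S=-11, d=3, jump=-2, S_10=-13


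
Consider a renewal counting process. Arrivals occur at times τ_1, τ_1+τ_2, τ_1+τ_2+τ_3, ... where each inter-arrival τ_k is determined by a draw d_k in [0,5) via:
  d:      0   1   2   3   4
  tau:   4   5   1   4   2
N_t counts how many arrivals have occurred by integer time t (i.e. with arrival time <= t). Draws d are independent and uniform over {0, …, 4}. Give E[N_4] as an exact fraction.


Inter-arrival values over d=0..4: [4, 5, 1, 4, 2]
Each d has probability 1/5, so the pmf of τ is: f(1) = 1/5, f(2) = 1/5, f(4) = 2/5, f(5) = 1/5
Renewal equation for m(n) = E[N_n]: condition on τ_1 = k (if k <= n, one arrival plus a fresh copy on the remaining n−k steps): m(n) = F(n) + Σ_{k<=n} f(k)·m(n−k), where F(n) = P(τ <= n) and m(0) = 0
m(1) = F(1) = 1/5
m(2) = F(2) + f(1)·m(1) = 2/5 + 1/5·1/5 = 11/25
m(3) = F(3) + f(1)·m(2) + f(2)·m(1) = 2/5 + 1/5·11/25 + 1/5·1/5 = 66/125
m(4) = F(4) + f(1)·m(3) + f(2)·m(2) = 4/5 + 1/5·66/125 + 1/5·11/25 = 621/625
E[N_4] = m(4) = 621/625

621/625


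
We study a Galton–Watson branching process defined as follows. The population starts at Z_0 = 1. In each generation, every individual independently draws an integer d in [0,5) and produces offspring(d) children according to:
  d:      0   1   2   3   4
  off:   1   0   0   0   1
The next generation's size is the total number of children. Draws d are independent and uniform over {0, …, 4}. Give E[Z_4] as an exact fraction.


Outcome values over d=0..4: [1, 0, 0, 0, 1]
Σy = 2, Σy² = 2, M = 5
μ = 2/5 = 2/5,  σ² = 2/5 − (2/5)² = 6/25
E[Z_0] = 1
E[Z_1] = 2/5·E[Z_0] = 2/5
E[Z_2] = 2/5·E[Z_1] = 4/25
E[Z_3] = 2/5·E[Z_2] = 8/125
E[Z_4] = 2/5·E[Z_3] = 16/625

16/625


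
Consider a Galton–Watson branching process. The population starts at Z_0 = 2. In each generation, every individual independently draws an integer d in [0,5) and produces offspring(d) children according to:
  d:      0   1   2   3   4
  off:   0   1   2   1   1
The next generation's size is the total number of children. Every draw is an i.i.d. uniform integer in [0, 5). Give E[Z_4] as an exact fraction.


Outcome values over d=0..4: [0, 1, 2, 1, 1]
Σy = 5, Σy² = 7, M = 5
μ = 5/5 = 1,  σ² = 7/5 − (1)² = 2/5
E[Z_0] = 2
E[Z_1] = 1·E[Z_0] = 2
E[Z_2] = 1·E[Z_1] = 2
E[Z_3] = 1·E[Z_2] = 2
E[Z_4] = 1·E[Z_3] = 2

2


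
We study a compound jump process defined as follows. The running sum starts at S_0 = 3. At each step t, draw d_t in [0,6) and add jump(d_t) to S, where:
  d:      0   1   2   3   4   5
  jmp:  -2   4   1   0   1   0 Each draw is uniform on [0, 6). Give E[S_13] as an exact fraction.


35/3

Outcome values over d=0..5: [-2, 4, 1, 0, 1, 0]
Σy = 4, Σy² = 22, M = 6
μ = 4/6 = 2/3,  σ² = 22/6 − (2/3)² = 29/9
E[S_13] = 3 + 13·(2/3) = 35/3


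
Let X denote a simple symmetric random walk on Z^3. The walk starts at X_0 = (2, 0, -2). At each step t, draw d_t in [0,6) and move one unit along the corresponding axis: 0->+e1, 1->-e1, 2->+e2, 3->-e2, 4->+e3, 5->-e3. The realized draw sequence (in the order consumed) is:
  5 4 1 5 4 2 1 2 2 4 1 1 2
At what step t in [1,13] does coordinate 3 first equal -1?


10

t=0: X=(2, 0, -2), d=5 → -e3, X_1=(2, 0, -3)
t=1: X=(2, 0, -3), d=4 → +e3, X_2=(2, 0, -2)
t=2: X=(2, 0, -2), d=1 → -e1, X_3=(1, 0, -2)
t=3: X=(1, 0, -2), d=5 → -e3, X_4=(1, 0, -3)
t=4: X=(1, 0, -3), d=4 → +e3, X_5=(1, 0, -2)
t=5: X=(1, 0, -2), d=2 → +e2, X_6=(1, 1, -2)
t=6: X=(1, 1, -2), d=1 → -e1, X_7=(0, 1, -2)
t=7: X=(0, 1, -2), d=2 → +e2, X_8=(0, 2, -2)
t=8: X=(0, 2, -2), d=2 → +e2, X_9=(0, 3, -2)
t=9: X=(0, 3, -2), d=4 → +e3, X_10=(0, 3, -1)
t=10: X=(0, 3, -1), d=1 → -e1, X_11=(-1, 3, -1)
t=11: X=(-1, 3, -1), d=1 → -e1, X_12=(-2, 3, -1)
t=12: X=(-2, 3, -1), d=2 → +e2, X_13=(-2, 4, -1)


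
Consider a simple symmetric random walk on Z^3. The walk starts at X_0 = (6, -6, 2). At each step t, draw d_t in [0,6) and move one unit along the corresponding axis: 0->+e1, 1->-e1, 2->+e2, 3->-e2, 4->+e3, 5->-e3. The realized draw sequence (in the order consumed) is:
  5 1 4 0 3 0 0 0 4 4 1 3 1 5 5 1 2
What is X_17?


t=0: X=(6, -6, 2), d=5 → -e3, X_1=(6, -6, 1)
t=1: X=(6, -6, 1), d=1 → -e1, X_2=(5, -6, 1)
t=2: X=(5, -6, 1), d=4 → +e3, X_3=(5, -6, 2)
t=3: X=(5, -6, 2), d=0 → +e1, X_4=(6, -6, 2)
t=4: X=(6, -6, 2), d=3 → -e2, X_5=(6, -7, 2)
t=5: X=(6, -7, 2), d=0 → +e1, X_6=(7, -7, 2)
t=6: X=(7, -7, 2), d=0 → +e1, X_7=(8, -7, 2)
t=7: X=(8, -7, 2), d=0 → +e1, X_8=(9, -7, 2)
t=8: X=(9, -7, 2), d=4 → +e3, X_9=(9, -7, 3)
t=9: X=(9, -7, 3), d=4 → +e3, X_10=(9, -7, 4)
t=10: X=(9, -7, 4), d=1 → -e1, X_11=(8, -7, 4)
t=11: X=(8, -7, 4), d=3 → -e2, X_12=(8, -8, 4)
t=12: X=(8, -8, 4), d=1 → -e1, X_13=(7, -8, 4)
t=13: X=(7, -8, 4), d=5 → -e3, X_14=(7, -8, 3)
t=14: X=(7, -8, 3), d=5 → -e3, X_15=(7, -8, 2)
t=15: X=(7, -8, 2), d=1 → -e1, X_16=(6, -8, 2)
t=16: X=(6, -8, 2), d=2 → +e2, X_17=(6, -7, 2)

(6, -7, 2)


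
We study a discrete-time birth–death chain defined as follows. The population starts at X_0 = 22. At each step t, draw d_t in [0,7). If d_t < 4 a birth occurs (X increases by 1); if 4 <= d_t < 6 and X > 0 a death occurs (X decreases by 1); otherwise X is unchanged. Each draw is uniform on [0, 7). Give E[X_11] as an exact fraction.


176/7

X can drop by at most 1 per step and X_0 = 22 > T = 11, so X_t >= 22 − t >= 11 > 0 for every t <= 11: the floor at 0 (the 'and X > 0' condition) never binds. Hence X_11 = X_0 + Σ_{t<11} Y_t with i.i.d. increments Y_t = y(d_t) ∈ {+1, −1, 0}.
Outcome values over d=0..6: [1, 1, 1, 1, -1, -1, 0]
Σy = 2, Σy² = 6, M = 7
μ = 2/7 = 2/7,  σ² = 6/7 − (2/7)² = 38/49
E[X_11] = 22 + 11·(2/7) = 176/7


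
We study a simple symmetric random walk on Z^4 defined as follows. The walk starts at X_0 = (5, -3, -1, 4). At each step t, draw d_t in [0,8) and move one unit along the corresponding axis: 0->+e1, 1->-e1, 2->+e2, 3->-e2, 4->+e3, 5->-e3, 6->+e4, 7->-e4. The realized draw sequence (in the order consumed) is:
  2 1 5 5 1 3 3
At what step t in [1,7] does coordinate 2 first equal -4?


7

t=0: X=(5, -3, -1, 4), d=2 → +e2, X_1=(5, -2, -1, 4)
t=1: X=(5, -2, -1, 4), d=1 → -e1, X_2=(4, -2, -1, 4)
t=2: X=(4, -2, -1, 4), d=5 → -e3, X_3=(4, -2, -2, 4)
t=3: X=(4, -2, -2, 4), d=5 → -e3, X_4=(4, -2, -3, 4)
t=4: X=(4, -2, -3, 4), d=1 → -e1, X_5=(3, -2, -3, 4)
t=5: X=(3, -2, -3, 4), d=3 → -e2, X_6=(3, -3, -3, 4)
t=6: X=(3, -3, -3, 4), d=3 → -e2, X_7=(3, -4, -3, 4)


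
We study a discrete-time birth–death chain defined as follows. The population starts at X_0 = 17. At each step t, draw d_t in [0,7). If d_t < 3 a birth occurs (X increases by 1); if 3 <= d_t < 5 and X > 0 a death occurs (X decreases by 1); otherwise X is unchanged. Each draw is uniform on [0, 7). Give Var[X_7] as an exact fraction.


X can drop by at most 1 per step and X_0 = 17 > T = 7, so X_t >= 17 − t >= 10 > 0 for every t <= 7: the floor at 0 (the 'and X > 0' condition) never binds. Hence X_7 = X_0 + Σ_{t<7} Y_t with i.i.d. increments Y_t = y(d_t) ∈ {+1, −1, 0}.
Outcome values over d=0..6: [1, 1, 1, -1, -1, 0, 0]
Σy = 1, Σy² = 5, M = 7
μ = 1/7 = 1/7,  σ² = 5/7 − (1/7)² = 34/49
Independent increments: Var[X_7] = 7·σ² = 7·(34/49) = 34/7

34/7


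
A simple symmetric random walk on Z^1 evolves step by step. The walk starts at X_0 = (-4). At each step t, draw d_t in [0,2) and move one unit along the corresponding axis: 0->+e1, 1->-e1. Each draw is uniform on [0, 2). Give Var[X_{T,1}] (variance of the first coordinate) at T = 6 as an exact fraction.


6

Outcome values over d=0..1: [1, -1]
Σy = 0, Σy² = 2, M = 2
μ = 0/2 = 0,  σ² = 2/2 − (0)² = 1
Independent increments: Var[X_6] = 6·σ² = 6·(1) = 6


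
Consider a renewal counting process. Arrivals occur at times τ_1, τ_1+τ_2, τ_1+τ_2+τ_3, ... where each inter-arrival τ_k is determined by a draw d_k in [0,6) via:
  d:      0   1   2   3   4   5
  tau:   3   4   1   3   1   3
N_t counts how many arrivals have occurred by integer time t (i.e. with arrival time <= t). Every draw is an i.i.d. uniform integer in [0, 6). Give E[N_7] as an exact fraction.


Inter-arrival values over d=0..5: [3, 4, 1, 3, 1, 3]
Each d has probability 1/6, so the pmf of τ is: f(1) = 1/3, f(3) = 1/2, f(4) = 1/6
Renewal equation for m(n) = E[N_n]: condition on τ_1 = k (if k <= n, one arrival plus a fresh copy on the remaining n−k steps): m(n) = F(n) + Σ_{k<=n} f(k)·m(n−k), where F(n) = P(τ <= n) and m(0) = 0
m(1) = F(1) = 1/3
m(2) = F(2) + f(1)·m(1) = 1/3 + 1/3·1/3 = 4/9
m(3) = F(3) + f(1)·m(2) = 5/6 + 1/3·4/9 = 53/54
m(4) = F(4) + f(1)·m(3) + f(3)·m(1) = 1 + 1/3·53/54 + 1/2·1/3 = 121/81
m(5) = F(5) + f(1)·m(4) + f(3)·m(2) + f(4)·m(1) = 1 + 1/3·121/81 + 1/2·4/9 + 1/6·1/3 = 863/486
m(6) = F(6) + f(1)·m(5) + f(3)·m(3) + f(4)·m(2) = 1 + 1/3·863/486 + 1/2·53/54 + 1/6·4/9 = 6289/2916
m(7) = F(7) + f(1)·m(6) + f(3)·m(4) + f(4)·m(3) = 1 + 1/3·6289/2916 + 1/2·121/81 + 1/6·53/54 = 11501/4374
E[N_7] = m(7) = 11501/4374

11501/4374


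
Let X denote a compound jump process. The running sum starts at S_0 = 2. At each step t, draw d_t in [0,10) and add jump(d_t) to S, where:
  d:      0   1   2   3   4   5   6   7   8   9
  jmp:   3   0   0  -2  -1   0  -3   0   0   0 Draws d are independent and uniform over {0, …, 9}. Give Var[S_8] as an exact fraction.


Outcome values over d=0..9: [3, 0, 0, -2, -1, 0, -3, 0, 0, 0]
Σy = -3, Σy² = 23, M = 10
μ = -3/10 = -3/10,  σ² = 23/10 − (-3/10)² = 221/100
Independent increments: Var[S_8] = 8·σ² = 8·(221/100) = 442/25

442/25


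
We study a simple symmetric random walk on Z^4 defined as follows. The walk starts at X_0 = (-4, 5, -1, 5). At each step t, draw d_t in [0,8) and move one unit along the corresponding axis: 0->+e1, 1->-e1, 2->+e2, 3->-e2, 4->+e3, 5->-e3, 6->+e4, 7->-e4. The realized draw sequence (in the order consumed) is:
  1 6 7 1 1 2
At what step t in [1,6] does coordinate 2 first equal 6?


6

t=0: X=(-4, 5, -1, 5), d=1 → -e1, X_1=(-5, 5, -1, 5)
t=1: X=(-5, 5, -1, 5), d=6 → +e4, X_2=(-5, 5, -1, 6)
t=2: X=(-5, 5, -1, 6), d=7 → -e4, X_3=(-5, 5, -1, 5)
t=3: X=(-5, 5, -1, 5), d=1 → -e1, X_4=(-6, 5, -1, 5)
t=4: X=(-6, 5, -1, 5), d=1 → -e1, X_5=(-7, 5, -1, 5)
t=5: X=(-7, 5, -1, 5), d=2 → +e2, X_6=(-7, 6, -1, 5)


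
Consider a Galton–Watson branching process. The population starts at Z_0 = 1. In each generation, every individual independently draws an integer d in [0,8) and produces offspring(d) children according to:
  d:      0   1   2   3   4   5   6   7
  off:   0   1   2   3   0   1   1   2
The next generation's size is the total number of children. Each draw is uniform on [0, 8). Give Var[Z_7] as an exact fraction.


Outcome values over d=0..7: [0, 1, 2, 3, 0, 1, 1, 2]
Σy = 10, Σy² = 20, M = 8
μ = 10/8 = 5/4,  σ² = 20/8 − (5/4)² = 15/16
V_0 = 0, E_0 = 1
V_1 = 15/16·E_0 + (5/4)²·V_0 = 15/16;  E_1 = 5/4
V_2 = 15/16·E_1 + (5/4)²·V_1 = 675/256;  E_2 = 25/16
V_3 = 15/16·E_2 + (5/4)²·V_2 = 22875/4096;  E_3 = 125/64
V_4 = 15/16·E_3 + (5/4)²·V_3 = 691875/65536;  E_4 = 625/256
V_5 = 15/16·E_4 + (5/4)²·V_4 = 19696875/1048576;  E_5 = 3125/1024
V_6 = 15/16·E_5 + (5/4)²·V_5 = 540421875/16777216;  E_6 = 15625/4096
V_7 = 15/16·E_6 + (5/4)²·V_6 = 14470546875/268435456;  E_7 = 78125/16384

14470546875/268435456


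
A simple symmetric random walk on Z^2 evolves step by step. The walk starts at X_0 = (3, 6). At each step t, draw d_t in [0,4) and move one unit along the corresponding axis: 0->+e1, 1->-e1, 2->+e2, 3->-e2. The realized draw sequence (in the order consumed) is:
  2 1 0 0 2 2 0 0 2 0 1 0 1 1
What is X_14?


t=0: X=(3, 6), d=2 → +e2, X_1=(3, 7)
t=1: X=(3, 7), d=1 → -e1, X_2=(2, 7)
t=2: X=(2, 7), d=0 → +e1, X_3=(3, 7)
t=3: X=(3, 7), d=0 → +e1, X_4=(4, 7)
t=4: X=(4, 7), d=2 → +e2, X_5=(4, 8)
t=5: X=(4, 8), d=2 → +e2, X_6=(4, 9)
t=6: X=(4, 9), d=0 → +e1, X_7=(5, 9)
t=7: X=(5, 9), d=0 → +e1, X_8=(6, 9)
t=8: X=(6, 9), d=2 → +e2, X_9=(6, 10)
t=9: X=(6, 10), d=0 → +e1, X_10=(7, 10)
t=10: X=(7, 10), d=1 → -e1, X_11=(6, 10)
t=11: X=(6, 10), d=0 → +e1, X_12=(7, 10)
t=12: X=(7, 10), d=1 → -e1, X_13=(6, 10)
t=13: X=(6, 10), d=1 → -e1, X_14=(5, 10)

(5, 10)


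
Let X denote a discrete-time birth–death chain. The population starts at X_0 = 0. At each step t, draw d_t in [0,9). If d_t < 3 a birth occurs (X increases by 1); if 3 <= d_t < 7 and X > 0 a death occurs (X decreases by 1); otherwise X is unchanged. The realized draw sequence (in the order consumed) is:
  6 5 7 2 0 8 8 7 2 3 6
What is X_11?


1

t=0: X=0, d=6 → hold, X_1=0
t=1: X=0, d=5 → hold, X_2=0
t=2: X=0, d=7 → hold, X_3=0
t=3: X=0, d=2 → birth, X_4=1
t=4: X=1, d=0 → birth, X_5=2
t=5: X=2, d=8 → hold, X_6=2
t=6: X=2, d=8 → hold, X_7=2
t=7: X=2, d=7 → hold, X_8=2
t=8: X=2, d=2 → birth, X_9=3
t=9: X=3, d=3 → death, X_10=2
t=10: X=2, d=6 → death, X_11=1


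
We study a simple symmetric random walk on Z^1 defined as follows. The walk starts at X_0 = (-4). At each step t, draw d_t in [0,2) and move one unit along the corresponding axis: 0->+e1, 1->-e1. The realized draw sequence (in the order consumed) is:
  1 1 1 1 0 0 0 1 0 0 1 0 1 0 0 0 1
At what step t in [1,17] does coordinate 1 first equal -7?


t=0: X=(-4), d=1 → -e1, X_1=(-5)
t=1: X=(-5), d=1 → -e1, X_2=(-6)
t=2: X=(-6), d=1 → -e1, X_3=(-7)
t=3: X=(-7), d=1 → -e1, X_4=(-8)
t=4: X=(-8), d=0 → +e1, X_5=(-7)
t=5: X=(-7), d=0 → +e1, X_6=(-6)
t=6: X=(-6), d=0 → +e1, X_7=(-5)
t=7: X=(-5), d=1 → -e1, X_8=(-6)
t=8: X=(-6), d=0 → +e1, X_9=(-5)
t=9: X=(-5), d=0 → +e1, X_10=(-4)
t=10: X=(-4), d=1 → -e1, X_11=(-5)
t=11: X=(-5), d=0 → +e1, X_12=(-4)
t=12: X=(-4), d=1 → -e1, X_13=(-5)
t=13: X=(-5), d=0 → +e1, X_14=(-4)
t=14: X=(-4), d=0 → +e1, X_15=(-3)
t=15: X=(-3), d=0 → +e1, X_16=(-2)
t=16: X=(-2), d=1 → -e1, X_17=(-3)

3


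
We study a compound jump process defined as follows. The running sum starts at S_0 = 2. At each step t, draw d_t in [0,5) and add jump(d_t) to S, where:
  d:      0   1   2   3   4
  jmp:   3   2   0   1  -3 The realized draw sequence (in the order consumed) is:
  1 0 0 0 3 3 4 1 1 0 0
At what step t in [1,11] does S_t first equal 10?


3

t=0: S=2, d=1, jump=2, S_1=4
t=1: S=4, d=0, jump=3, S_2=7
t=2: S=7, d=0, jump=3, S_3=10
t=3: S=10, d=0, jump=3, S_4=13
t=4: S=13, d=3, jump=1, S_5=14
t=5: S=14, d=3, jump=1, S_6=15
t=6: S=15, d=4, jump=-3, S_7=12
t=7: S=12, d=1, jump=2, S_8=14
t=8: S=14, d=1, jump=2, S_9=16
t=9: S=16, d=0, jump=3, S_10=19
t=10: S=19, d=0, jump=3, S_11=22


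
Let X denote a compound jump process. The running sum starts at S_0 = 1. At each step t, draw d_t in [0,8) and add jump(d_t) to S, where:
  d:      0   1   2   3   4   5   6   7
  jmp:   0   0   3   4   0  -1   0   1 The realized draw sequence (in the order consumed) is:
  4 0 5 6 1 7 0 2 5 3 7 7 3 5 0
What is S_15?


12

t=0: S=1, d=4, jump=0, S_1=1
t=1: S=1, d=0, jump=0, S_2=1
t=2: S=1, d=5, jump=-1, S_3=0
t=3: S=0, d=6, jump=0, S_4=0
t=4: S=0, d=1, jump=0, S_5=0
t=5: S=0, d=7, jump=1, S_6=1
t=6: S=1, d=0, jump=0, S_7=1
t=7: S=1, d=2, jump=3, S_8=4
t=8: S=4, d=5, jump=-1, S_9=3
t=9: S=3, d=3, jump=4, S_10=7
t=10: S=7, d=7, jump=1, S_11=8
t=11: S=8, d=7, jump=1, S_12=9
t=12: S=9, d=3, jump=4, S_13=13
t=13: S=13, d=5, jump=-1, S_14=12
t=14: S=12, d=0, jump=0, S_15=12


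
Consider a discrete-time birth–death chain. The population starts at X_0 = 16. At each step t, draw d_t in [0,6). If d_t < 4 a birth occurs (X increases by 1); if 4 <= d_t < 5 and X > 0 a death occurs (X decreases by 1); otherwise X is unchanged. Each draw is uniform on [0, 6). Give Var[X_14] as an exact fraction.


X can drop by at most 1 per step and X_0 = 16 > T = 14, so X_t >= 16 − t >= 2 > 0 for every t <= 14: the floor at 0 (the 'and X > 0' condition) never binds. Hence X_14 = X_0 + Σ_{t<14} Y_t with i.i.d. increments Y_t = y(d_t) ∈ {+1, −1, 0}.
Outcome values over d=0..5: [1, 1, 1, 1, -1, 0]
Σy = 3, Σy² = 5, M = 6
μ = 3/6 = 1/2,  σ² = 5/6 − (1/2)² = 7/12
Independent increments: Var[X_14] = 14·σ² = 14·(7/12) = 49/6

49/6


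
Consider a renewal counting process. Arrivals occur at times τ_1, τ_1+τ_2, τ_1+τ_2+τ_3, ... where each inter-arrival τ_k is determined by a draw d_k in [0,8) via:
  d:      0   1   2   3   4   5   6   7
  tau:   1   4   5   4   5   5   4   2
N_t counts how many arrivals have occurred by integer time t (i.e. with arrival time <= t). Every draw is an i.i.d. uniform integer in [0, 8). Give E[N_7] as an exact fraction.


Inter-arrival values over d=0..7: [1, 4, 5, 4, 5, 5, 4, 2]
Each d has probability 1/8, so the pmf of τ is: f(1) = 1/8, f(2) = 1/8, f(4) = 3/8, f(5) = 3/8
Renewal equation for m(n) = E[N_n]: condition on τ_1 = k (if k <= n, one arrival plus a fresh copy on the remaining n−k steps): m(n) = F(n) + Σ_{k<=n} f(k)·m(n−k), where F(n) = P(τ <= n) and m(0) = 0
m(1) = F(1) = 1/8
m(2) = F(2) + f(1)·m(1) = 1/4 + 1/8·1/8 = 17/64
m(3) = F(3) + f(1)·m(2) + f(2)·m(1) = 1/4 + 1/8·17/64 + 1/8·1/8 = 153/512
m(4) = F(4) + f(1)·m(3) + f(2)·m(2) = 5/8 + 1/8·153/512 + 1/8·17/64 = 2849/4096
m(5) = F(5) + f(1)·m(4) + f(2)·m(3) + f(4)·m(1) = 1 + 1/8·2849/4096 + 1/8·153/512 + 3/8·1/8 = 38377/32768
m(6) = F(6) + f(1)·m(5) + f(2)·m(4) + f(4)·m(2) + f(5)·m(1) = 1 + 1/8·38377/32768 + 1/8·2849/4096 + 3/8·17/64 + 3/8·1/8 = 361713/262144
m(7) = F(7) + f(1)·m(6) + f(2)·m(5) + f(4)·m(3) + f(5)·m(2) = 1 + 1/8·361713/262144 + 1/8·38377/32768 + 3/8·153/512 + 3/8·17/64 = 3209785/2097152
E[N_7] = m(7) = 3209785/2097152

3209785/2097152


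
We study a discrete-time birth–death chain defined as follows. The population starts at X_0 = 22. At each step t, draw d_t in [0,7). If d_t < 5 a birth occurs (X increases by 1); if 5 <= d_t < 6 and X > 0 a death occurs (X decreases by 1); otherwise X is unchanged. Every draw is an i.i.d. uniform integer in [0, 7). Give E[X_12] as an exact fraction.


202/7

X can drop by at most 1 per step and X_0 = 22 > T = 12, so X_t >= 22 − t >= 10 > 0 for every t <= 12: the floor at 0 (the 'and X > 0' condition) never binds. Hence X_12 = X_0 + Σ_{t<12} Y_t with i.i.d. increments Y_t = y(d_t) ∈ {+1, −1, 0}.
Outcome values over d=0..6: [1, 1, 1, 1, 1, -1, 0]
Σy = 4, Σy² = 6, M = 7
μ = 4/7 = 4/7,  σ² = 6/7 − (4/7)² = 26/49
E[X_12] = 22 + 12·(4/7) = 202/7


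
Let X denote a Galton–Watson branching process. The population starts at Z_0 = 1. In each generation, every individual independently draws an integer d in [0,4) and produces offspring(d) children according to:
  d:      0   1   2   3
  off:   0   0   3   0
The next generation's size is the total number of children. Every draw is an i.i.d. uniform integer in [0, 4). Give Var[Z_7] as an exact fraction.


Outcome values over d=0..3: [0, 0, 3, 0]
Σy = 3, Σy² = 9, M = 4
μ = 3/4 = 3/4,  σ² = 9/4 − (3/4)² = 27/16
V_0 = 0, E_0 = 1
V_1 = 27/16·E_0 + (3/4)²·V_0 = 27/16;  E_1 = 3/4
V_2 = 27/16·E_1 + (3/4)²·V_1 = 567/256;  E_2 = 9/16
V_3 = 27/16·E_2 + (3/4)²·V_2 = 8991/4096;  E_3 = 27/64
V_4 = 27/16·E_3 + (3/4)²·V_3 = 127575/65536;  E_4 = 81/256
V_5 = 27/16·E_4 + (3/4)²·V_4 = 1708047/1048576;  E_5 = 243/1024
V_6 = 27/16·E_5 + (3/4)²·V_5 = 22090887/16777216;  E_6 = 729/4096
V_7 = 27/16·E_6 + (3/4)²·V_6 = 279439551/268435456;  E_7 = 2187/16384

279439551/268435456


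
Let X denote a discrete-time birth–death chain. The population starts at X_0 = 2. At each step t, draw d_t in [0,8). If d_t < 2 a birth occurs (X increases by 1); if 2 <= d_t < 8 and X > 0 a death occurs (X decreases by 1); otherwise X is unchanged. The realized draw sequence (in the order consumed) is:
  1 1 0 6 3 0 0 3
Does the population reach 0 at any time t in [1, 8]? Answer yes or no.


t=0: X=2, d=1 → birth, X_1=3
t=1: X=3, d=1 → birth, X_2=4
t=2: X=4, d=0 → birth, X_3=5
t=3: X=5, d=6 → death, X_4=4
t=4: X=4, d=3 → death, X_5=3
t=5: X=3, d=0 → birth, X_6=4
t=6: X=4, d=0 → birth, X_7=5
t=7: X=5, d=3 → death, X_8=4

no


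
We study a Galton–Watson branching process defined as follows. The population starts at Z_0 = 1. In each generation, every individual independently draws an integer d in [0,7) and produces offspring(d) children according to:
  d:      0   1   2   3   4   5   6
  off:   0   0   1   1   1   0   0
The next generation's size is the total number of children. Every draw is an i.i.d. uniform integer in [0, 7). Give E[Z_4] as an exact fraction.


Outcome values over d=0..6: [0, 0, 1, 1, 1, 0, 0]
Σy = 3, Σy² = 3, M = 7
μ = 3/7 = 3/7,  σ² = 3/7 − (3/7)² = 12/49
E[Z_0] = 1
E[Z_1] = 3/7·E[Z_0] = 3/7
E[Z_2] = 3/7·E[Z_1] = 9/49
E[Z_3] = 3/7·E[Z_2] = 27/343
E[Z_4] = 3/7·E[Z_3] = 81/2401

81/2401


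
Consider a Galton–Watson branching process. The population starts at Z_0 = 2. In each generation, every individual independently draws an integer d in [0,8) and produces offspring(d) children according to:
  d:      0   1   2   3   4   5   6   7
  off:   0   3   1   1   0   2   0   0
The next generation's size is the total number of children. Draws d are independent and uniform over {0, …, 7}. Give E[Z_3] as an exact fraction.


Outcome values over d=0..7: [0, 3, 1, 1, 0, 2, 0, 0]
Σy = 7, Σy² = 15, M = 8
μ = 7/8 = 7/8,  σ² = 15/8 − (7/8)² = 71/64
E[Z_0] = 2
E[Z_1] = 7/8·E[Z_0] = 7/4
E[Z_2] = 7/8·E[Z_1] = 49/32
E[Z_3] = 7/8·E[Z_2] = 343/256

343/256


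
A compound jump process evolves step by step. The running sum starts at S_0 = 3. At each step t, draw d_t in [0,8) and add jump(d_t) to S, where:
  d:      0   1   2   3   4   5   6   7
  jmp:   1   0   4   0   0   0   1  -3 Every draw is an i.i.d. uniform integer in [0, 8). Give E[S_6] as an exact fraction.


21/4

Outcome values over d=0..7: [1, 0, 4, 0, 0, 0, 1, -3]
Σy = 3, Σy² = 27, M = 8
μ = 3/8 = 3/8,  σ² = 27/8 − (3/8)² = 207/64
E[S_6] = 3 + 6·(3/8) = 21/4


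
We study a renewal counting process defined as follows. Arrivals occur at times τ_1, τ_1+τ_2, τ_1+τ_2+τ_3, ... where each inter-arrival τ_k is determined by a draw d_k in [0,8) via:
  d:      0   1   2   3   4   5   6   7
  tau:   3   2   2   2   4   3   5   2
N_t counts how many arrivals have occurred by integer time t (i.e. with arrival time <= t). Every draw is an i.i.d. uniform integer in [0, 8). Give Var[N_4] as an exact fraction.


23/64

Inter-arrival values over d=0..7: [3, 2, 2, 2, 4, 3, 5, 2]
Each d has probability 1/8, so the pmf of τ is: f(2) = 1/2, f(3) = 1/4, f(4) = 1/8, f(5) = 1/8
Let p_n(j) = P(N_n = j), with p_0 = [1]. Condition on τ_1: p_n(0) = P(τ > n), and for j >= 1, p_n(j) = Σ_{k<=n} f(k)·p_{n−k}(j−1)
p_1 = [1]  (j = 0)
p_2 = [1/2, 1/2]  (j = 0..1)
p_3 = [1/4, 3/4]  (j = 0..1)
p_4 = [1/8, 5/8, 1/4]  (j = 0..2)
E[N_4] = Σ j·p_4(j) = 9/8;  E[N_4²] = Σ j²·p_4(j) = 13/8
Var[N_4] = 13/8 − (9/8)² = 23/64
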